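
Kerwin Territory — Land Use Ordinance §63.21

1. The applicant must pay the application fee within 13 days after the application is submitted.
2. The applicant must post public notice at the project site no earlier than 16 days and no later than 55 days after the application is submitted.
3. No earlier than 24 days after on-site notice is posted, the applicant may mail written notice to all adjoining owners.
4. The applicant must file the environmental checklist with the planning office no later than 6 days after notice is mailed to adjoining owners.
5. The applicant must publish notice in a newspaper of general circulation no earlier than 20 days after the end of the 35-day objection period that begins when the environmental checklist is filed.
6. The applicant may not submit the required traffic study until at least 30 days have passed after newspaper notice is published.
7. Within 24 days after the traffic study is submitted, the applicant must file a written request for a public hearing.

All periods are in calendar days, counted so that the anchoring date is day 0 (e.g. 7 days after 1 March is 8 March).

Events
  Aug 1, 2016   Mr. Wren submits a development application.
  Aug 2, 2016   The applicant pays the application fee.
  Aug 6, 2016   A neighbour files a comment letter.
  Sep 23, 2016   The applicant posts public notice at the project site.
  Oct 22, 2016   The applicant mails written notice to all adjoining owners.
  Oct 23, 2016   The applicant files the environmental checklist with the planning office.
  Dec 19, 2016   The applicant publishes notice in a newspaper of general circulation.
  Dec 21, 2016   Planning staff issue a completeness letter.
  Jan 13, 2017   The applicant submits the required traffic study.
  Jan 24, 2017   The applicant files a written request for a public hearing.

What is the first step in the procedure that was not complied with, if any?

(1) due by Aug 1, 2016 + 13 days = Aug 14, 2016; done Aug 2, 2016 — timely.
(2) the permitted window runs from Aug 1, 2016 + 16 = Aug 17, 2016 to Aug 1, 2016 + 55 = Sep 25, 2016; done Sep 23, 2016, which is between those dates.
(3) permitted from Sep 23, 2016 + 24 days = Oct 17, 2016 onward; Oct 22, 2016 is on or after that date.
(4) due by Oct 22, 2016 + 6 days = Oct 28, 2016; completed Oct 23, 2016, before the deadline.
(5) permitted from Nov 27, 2016 + 20 days = Dec 17, 2016 onward; Dec 19, 2016 is on or after that date.
(6) permitted from Dec 19, 2016 + 30 days = Jan 18, 2017 onward; done Jan 13, 2017 — 5 days too early.

Step 6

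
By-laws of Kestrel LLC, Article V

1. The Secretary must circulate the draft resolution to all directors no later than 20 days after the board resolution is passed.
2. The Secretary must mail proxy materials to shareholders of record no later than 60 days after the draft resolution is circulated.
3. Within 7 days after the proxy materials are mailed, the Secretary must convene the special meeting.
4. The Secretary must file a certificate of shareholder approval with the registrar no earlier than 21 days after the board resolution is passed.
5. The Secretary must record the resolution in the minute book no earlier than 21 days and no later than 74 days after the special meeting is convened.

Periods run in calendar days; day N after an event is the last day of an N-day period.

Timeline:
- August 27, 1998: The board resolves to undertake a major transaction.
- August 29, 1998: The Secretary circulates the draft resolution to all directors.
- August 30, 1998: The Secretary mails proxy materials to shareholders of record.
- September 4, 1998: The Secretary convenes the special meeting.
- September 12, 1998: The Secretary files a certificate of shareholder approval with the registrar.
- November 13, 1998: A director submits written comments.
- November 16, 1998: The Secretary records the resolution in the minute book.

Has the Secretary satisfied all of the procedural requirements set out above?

No

Step 1: 20 days after August 27, 1998 (when the board resolution is passed) is September 16, 1998; August 29, 1998 is within that limit.
Step 2: 60 days after August 29, 1998 (when the draft resolution is circulated) is October 28, 1998; done August 30, 1998 — timely.
Step 3: 7 days after August 30, 1998 (when the proxy materials are mailed) is September 6, 1998; completed September 4, 1998, before the deadline.
Step 4: the earliest permitted date is 21 days after August 27, 1998 (when the board resolution is passed), i.e. September 17, 1998; September 12, 1998 is 5 days before the earliest permitted date.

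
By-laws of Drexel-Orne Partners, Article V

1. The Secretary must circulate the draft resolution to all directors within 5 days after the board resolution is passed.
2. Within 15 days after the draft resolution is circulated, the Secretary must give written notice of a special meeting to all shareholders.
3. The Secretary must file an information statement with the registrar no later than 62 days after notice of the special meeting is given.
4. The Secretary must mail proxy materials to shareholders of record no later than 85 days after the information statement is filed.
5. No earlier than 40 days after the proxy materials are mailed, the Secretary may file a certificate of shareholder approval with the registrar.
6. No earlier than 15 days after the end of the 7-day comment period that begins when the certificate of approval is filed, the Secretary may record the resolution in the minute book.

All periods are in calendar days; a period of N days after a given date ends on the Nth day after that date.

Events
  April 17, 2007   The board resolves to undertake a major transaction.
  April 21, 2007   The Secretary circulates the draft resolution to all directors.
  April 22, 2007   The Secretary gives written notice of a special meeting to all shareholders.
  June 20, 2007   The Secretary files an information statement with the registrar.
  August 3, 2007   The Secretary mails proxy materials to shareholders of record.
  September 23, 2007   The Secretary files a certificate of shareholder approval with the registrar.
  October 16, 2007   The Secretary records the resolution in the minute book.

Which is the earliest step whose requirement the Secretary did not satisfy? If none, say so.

Step 1: 5 days after April 17, 2007 (when the board resolution is passed) is April 22, 2007; April 21, 2007 is within that limit.
Step 2: 15 days after April 21, 2007 (when the draft resolution is circulated) is May 6, 2007; April 22, 2007 is within that limit.
Step 3: 62 days after April 22, 2007 (when notice of the special meeting is given) is June 23, 2007; done June 20, 2007 — timely.
Step 4: 85 days after June 20, 2007 (when the information statement is filed) is September 13, 2007; August 3, 2007 is within that limit.
Step 5: the earliest permitted date is 40 days after August 3, 2007 (when the proxy materials are mailed), i.e. September 12, 2007; done September 23, 2007 — permitted.
Step 6: the earliest permitted date is 15 days after September 30, 2007 (end of the 7-day comment period, which began when the certificate of approval is filed on September 23, 2007), i.e. October 15, 2007; October 16, 2007 is on or after that date.

None — every step was satisfied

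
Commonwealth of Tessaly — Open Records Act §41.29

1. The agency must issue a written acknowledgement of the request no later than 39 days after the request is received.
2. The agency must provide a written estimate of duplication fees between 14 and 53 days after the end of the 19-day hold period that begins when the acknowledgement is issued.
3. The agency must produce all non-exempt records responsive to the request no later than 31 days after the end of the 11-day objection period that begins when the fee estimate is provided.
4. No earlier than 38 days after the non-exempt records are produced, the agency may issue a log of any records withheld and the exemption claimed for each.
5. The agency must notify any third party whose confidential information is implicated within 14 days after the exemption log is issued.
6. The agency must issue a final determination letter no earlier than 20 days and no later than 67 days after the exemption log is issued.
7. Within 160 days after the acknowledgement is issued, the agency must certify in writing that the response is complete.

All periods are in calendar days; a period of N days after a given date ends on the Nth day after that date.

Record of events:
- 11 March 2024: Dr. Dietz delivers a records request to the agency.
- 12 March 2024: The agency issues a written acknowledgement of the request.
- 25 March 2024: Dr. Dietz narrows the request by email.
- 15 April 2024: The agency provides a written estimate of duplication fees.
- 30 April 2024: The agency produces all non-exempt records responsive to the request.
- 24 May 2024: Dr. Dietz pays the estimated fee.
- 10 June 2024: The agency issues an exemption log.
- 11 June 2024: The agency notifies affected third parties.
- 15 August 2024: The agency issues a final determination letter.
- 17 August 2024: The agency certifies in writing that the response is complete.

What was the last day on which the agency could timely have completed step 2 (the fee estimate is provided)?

23 May 2024

The acknowledgement is issued on 12 March 2024; the 19-day hold period therefore ends 31 March 2024, and step 2 runs from that date. The window is 14–53 days after 31 March 2024; it closes on 23 May 2024.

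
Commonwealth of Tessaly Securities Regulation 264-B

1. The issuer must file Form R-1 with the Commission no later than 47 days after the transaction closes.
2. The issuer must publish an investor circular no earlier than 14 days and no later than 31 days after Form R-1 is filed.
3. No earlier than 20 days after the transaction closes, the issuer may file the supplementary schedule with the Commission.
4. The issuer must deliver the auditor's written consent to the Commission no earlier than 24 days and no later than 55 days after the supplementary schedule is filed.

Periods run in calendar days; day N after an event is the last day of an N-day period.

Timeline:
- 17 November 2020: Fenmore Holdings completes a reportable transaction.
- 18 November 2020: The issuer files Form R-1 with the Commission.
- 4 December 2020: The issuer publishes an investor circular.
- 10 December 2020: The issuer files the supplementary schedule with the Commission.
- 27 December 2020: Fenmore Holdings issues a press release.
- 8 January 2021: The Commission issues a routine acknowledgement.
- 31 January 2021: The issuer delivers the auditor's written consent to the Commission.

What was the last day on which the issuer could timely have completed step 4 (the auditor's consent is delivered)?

3 February 2021

Step 4 runs from 10 December 2020, when the supplementary schedule is filed. The window is 24–55 days after 10 December 2020; it closes on 3 February 2021.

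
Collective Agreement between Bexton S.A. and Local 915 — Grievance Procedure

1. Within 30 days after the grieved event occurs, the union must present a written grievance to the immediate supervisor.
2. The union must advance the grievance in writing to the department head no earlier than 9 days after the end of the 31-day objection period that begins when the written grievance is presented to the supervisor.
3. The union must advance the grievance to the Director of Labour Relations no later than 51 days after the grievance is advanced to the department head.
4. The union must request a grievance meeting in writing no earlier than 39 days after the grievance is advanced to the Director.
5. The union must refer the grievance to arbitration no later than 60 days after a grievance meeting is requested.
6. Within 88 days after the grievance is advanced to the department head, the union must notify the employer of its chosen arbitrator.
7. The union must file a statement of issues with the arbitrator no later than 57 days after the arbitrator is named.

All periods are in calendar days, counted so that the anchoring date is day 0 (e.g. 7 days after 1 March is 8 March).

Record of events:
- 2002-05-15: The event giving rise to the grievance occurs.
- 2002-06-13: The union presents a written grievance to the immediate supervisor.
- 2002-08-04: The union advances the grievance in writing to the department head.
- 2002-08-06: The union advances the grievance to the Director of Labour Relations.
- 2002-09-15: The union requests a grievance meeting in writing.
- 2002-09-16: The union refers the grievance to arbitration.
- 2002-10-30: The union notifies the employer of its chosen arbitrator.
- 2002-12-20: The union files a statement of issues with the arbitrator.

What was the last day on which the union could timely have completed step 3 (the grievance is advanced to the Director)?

2002-09-24

Step 3 runs from 2002-08-04, when the grievance is advanced to the department head. 51 days after 2002-08-04 is 2002-09-24.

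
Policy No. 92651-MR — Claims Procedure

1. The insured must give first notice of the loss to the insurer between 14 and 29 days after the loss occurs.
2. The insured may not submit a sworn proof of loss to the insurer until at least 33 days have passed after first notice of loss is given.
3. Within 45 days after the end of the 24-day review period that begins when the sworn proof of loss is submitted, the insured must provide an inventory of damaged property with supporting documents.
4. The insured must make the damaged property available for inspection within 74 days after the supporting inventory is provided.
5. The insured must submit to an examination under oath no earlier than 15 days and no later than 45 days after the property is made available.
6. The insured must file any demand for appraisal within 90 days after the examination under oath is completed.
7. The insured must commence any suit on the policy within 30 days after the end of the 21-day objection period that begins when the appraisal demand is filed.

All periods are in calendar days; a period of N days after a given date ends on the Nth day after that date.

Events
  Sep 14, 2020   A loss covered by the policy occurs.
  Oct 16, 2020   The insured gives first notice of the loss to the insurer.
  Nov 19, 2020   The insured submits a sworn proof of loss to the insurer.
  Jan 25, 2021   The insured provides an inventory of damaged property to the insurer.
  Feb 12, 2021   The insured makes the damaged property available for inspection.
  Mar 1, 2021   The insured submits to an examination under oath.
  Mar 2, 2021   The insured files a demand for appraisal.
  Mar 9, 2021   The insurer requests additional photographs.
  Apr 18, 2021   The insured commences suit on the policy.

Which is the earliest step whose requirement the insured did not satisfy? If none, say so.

Step 1

(1) the permitted window runs from Sep 14, 2020 + 14 = Sep 28, 2020 to Sep 14, 2020 + 29 = Oct 13, 2020; Oct 16, 2020 is 3 days past the end of the window.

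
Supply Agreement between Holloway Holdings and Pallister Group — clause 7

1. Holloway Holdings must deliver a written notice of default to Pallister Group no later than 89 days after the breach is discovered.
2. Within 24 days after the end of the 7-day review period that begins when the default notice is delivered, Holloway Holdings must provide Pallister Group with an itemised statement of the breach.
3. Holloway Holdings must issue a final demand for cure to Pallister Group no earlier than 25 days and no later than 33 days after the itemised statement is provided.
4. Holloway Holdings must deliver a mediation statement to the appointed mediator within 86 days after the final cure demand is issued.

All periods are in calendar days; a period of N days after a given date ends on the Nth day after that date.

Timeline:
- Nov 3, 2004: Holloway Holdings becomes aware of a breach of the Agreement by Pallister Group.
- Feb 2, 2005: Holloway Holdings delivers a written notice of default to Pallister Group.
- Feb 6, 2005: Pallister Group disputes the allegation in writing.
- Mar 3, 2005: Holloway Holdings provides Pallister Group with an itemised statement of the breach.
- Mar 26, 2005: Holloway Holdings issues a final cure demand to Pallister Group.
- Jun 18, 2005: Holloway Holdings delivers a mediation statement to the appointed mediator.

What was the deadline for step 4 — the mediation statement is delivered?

Jun 20, 2005

Step 4 runs from Mar 26, 2005, when the final cure demand is issued. 86 days after Mar 26, 2005 is Jun 20, 2005.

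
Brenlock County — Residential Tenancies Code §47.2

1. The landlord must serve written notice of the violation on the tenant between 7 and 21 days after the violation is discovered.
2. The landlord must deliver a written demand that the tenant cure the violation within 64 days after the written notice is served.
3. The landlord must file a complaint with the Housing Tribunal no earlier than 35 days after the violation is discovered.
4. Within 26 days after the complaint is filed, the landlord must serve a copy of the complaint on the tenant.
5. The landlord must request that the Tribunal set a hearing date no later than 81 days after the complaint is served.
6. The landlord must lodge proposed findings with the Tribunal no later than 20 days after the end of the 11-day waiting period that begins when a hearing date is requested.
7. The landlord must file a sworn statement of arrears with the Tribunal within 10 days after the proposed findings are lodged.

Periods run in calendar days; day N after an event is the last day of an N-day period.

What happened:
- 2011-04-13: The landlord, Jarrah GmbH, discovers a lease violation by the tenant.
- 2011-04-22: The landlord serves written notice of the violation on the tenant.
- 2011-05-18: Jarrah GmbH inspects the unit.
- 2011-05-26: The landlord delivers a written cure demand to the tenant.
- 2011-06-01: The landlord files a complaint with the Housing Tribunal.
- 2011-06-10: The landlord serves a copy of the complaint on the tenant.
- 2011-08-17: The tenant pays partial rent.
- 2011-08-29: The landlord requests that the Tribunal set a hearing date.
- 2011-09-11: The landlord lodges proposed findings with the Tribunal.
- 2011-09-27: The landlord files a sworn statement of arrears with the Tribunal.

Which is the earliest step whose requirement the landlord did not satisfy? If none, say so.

(1) the permitted window runs from 2011-04-13 + 7 = 2011-04-20 to 2011-04-13 + 21 = 2011-05-04; done 2011-04-22, which is between those dates.
(2) due by 2011-04-22 + 64 days = 2011-06-25; completed 2011-05-26, before the deadline.
(3) permitted from 2011-04-13 + 35 days = 2011-05-18 onward; done 2011-06-01 — permitted.
(4) due by 2011-06-01 + 26 days = 2011-06-27; 2011-06-10 is within that limit.
(5) due by 2011-06-10 + 81 days = 2011-08-30; 2011-08-29 is within that limit.
(6) due by 2011-09-09 + 20 days = 2011-09-29; done 2011-09-11 — timely.
(7) due by 2011-09-11 + 10 days = 2011-09-21; done 2011-09-27 — 6 days late.
The analysis stops there.

Step 7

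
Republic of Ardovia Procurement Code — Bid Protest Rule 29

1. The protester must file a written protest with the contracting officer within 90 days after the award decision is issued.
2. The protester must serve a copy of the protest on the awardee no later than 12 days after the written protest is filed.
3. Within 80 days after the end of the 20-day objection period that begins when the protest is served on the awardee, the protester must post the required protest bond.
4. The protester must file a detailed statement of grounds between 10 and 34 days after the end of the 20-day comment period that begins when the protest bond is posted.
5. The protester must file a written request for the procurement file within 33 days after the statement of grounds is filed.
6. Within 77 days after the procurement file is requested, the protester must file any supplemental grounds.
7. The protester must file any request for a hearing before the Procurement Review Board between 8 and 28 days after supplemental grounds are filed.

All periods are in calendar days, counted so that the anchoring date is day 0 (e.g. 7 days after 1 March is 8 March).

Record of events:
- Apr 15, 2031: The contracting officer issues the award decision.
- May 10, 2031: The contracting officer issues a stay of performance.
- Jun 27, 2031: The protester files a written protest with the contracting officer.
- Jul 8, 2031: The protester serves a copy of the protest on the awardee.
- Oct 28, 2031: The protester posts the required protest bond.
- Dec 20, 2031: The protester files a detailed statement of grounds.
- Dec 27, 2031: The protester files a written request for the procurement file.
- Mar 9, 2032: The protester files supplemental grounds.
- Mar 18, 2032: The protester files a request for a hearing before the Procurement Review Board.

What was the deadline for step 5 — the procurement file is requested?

Step 5 runs from Dec 20, 2031, when the statement of grounds is filed. 33 days after Dec 20, 2031 is Jan 22, 2032.

Jan 22, 2032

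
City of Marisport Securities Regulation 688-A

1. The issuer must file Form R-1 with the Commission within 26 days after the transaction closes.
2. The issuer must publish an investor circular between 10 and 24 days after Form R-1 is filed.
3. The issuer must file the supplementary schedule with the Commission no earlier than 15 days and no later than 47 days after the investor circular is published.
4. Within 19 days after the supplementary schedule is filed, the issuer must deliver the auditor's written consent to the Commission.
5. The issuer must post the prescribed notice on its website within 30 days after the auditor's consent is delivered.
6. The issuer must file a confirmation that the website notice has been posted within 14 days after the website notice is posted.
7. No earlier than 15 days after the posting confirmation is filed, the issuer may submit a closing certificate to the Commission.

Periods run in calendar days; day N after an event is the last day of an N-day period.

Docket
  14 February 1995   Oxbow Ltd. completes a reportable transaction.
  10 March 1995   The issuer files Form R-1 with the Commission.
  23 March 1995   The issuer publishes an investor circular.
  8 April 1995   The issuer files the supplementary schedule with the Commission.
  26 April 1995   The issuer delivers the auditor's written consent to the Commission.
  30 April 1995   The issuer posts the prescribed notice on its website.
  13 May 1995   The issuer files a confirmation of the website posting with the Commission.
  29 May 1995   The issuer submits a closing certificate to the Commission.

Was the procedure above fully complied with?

Yes

Step 1: 26 days after 14 February 1995 (when the transaction closes) is 12 March 1995; done 10 March 1995 — timely.
Step 2: the window is 10–24 days after 10 March 1995 (when Form R-1 is filed), so 20 March 1995 through 3 April 1995; done 23 March 1995 — within the window.
Step 3: the window is 15–47 days after 23 March 1995 (when the investor circular is published), so 7 April 1995 through 9 May 1995; 8 April 1995 falls inside that range.
Step 4: 19 days after 8 April 1995 (when the supplementary schedule is filed) is 27 April 1995; done 26 April 1995 — timely.
Step 5: 30 days after 26 April 1995 (when the auditor's consent is delivered) is 26 May 1995; 30 April 1995 is within that limit.
Step 6: 14 days after 30 April 1995 (when the website notice is posted) is 14 May 1995; done 13 May 1995 — timely.
Step 7: the earliest permitted date is 15 days after 13 May 1995 (when the posting confirmation is filed), i.e. 28 May 1995; done 29 May 1995 — permitted.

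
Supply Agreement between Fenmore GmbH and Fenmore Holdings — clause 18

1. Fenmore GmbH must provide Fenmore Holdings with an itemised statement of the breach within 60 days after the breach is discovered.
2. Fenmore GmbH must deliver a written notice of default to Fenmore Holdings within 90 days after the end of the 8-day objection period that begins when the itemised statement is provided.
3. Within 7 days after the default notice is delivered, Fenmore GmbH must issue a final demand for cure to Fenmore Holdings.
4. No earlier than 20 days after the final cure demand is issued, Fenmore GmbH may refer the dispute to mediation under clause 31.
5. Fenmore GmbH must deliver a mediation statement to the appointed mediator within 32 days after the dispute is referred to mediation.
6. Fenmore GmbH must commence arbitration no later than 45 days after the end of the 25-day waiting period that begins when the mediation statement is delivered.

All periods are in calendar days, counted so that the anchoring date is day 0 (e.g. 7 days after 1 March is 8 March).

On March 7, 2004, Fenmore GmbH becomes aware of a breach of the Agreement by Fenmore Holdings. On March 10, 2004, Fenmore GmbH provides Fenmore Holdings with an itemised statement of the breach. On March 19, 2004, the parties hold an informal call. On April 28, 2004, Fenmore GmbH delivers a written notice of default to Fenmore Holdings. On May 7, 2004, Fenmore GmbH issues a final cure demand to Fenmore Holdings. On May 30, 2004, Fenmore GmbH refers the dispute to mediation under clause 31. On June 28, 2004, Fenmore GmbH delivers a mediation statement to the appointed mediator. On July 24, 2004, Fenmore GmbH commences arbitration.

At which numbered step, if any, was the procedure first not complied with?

Step 3

Step 1: 60 days after March 7, 2004 (when the breach is discovered) is May 6, 2004; done March 10, 2004 — timely.
Step 2: 90 days after March 18, 2004 (end of the 8-day objection period, which began when the itemised statement is provided on March 10, 2004) is June 16, 2004; completed April 28, 2004, before the deadline.
Step 3: 7 days after April 28, 2004 (when the default notice is delivered) is May 5, 2004; May 7, 2004 misses that deadline by 2 days.
The procedure was therefore not followed at step 3.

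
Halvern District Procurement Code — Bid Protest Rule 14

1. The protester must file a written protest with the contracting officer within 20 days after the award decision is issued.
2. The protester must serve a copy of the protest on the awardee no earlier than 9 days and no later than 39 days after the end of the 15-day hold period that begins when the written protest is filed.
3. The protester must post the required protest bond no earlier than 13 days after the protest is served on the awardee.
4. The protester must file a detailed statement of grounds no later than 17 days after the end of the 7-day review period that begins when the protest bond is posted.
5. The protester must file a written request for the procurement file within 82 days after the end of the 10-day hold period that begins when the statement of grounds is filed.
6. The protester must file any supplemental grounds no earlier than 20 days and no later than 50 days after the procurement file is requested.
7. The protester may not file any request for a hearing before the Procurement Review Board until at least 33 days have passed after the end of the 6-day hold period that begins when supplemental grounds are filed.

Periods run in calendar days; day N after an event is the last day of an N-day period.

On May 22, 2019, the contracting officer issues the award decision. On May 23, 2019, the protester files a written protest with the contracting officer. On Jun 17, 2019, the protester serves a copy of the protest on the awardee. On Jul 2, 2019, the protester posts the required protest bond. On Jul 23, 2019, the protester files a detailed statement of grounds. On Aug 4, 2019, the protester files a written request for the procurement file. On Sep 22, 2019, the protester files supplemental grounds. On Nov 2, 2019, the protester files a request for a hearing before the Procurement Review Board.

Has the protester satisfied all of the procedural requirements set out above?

Step 1 — counting 20 days from May 22, 2019 (when the award decision is issued) gives a deadline of Jun 11, 2019; done May 23, 2019 — timely.
Step 2 — 9 and 39 days from Jun 7, 2019 (end of the 15-day hold period, which began when the written protest is filed on May 23, 2019) are Jun 16, 2019 and Jul 16, 2019 respectively; Jun 17, 2019 falls inside that range.
Step 3 — must wait 13 days from Jun 17, 2019 (when the protest is served on the awardee), so not before Jun 30, 2019; done Jul 2, 2019 — permitted.
Step 4 — counting 17 days from Jul 9, 2019 (end of the 7-day review period, which began when the protest bond is posted on Jul 2, 2019) gives a deadline of Jul 26, 2019; Jul 23, 2019 is within that limit.
Step 5 — counting 82 days from Aug 2, 2019 (end of the 10-day hold period, which began when the statement of grounds is filed on Jul 23, 2019) gives a deadline of Oct 23, 2019; completed Aug 4, 2019, before the deadline.
Step 6 — 20 and 50 days from Aug 4, 2019 (when the procurement file is requested) are Aug 24, 2019 and Sep 23, 2019 respectively; done Sep 22, 2019, which is between those dates.
Step 7 — must wait 33 days from Sep 28, 2019 (end of the 6-day hold period, which began when supplemental grounds are filed on Sep 22, 2019), so not before Oct 31, 2019; done Nov 2, 2019, after the minimum wait.

Yes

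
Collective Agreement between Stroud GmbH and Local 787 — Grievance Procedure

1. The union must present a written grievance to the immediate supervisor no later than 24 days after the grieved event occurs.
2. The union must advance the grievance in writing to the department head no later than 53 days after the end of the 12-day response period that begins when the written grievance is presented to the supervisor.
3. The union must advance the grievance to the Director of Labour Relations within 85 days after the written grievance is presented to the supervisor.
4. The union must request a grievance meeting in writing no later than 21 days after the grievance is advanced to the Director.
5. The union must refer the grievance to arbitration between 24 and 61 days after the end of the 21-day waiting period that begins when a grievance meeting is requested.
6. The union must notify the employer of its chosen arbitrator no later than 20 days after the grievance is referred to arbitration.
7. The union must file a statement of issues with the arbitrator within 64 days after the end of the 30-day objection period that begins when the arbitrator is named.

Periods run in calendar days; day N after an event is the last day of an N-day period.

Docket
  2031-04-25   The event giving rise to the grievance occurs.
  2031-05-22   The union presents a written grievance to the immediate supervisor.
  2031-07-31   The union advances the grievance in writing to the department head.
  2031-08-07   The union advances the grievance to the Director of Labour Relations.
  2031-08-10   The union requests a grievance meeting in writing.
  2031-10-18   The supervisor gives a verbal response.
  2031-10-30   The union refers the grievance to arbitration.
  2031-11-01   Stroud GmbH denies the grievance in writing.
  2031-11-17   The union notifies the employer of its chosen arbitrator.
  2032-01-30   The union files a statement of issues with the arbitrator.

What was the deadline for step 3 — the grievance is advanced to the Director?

Step 3 runs from 2031-05-22, when the written grievance is presented to the supervisor. 85 days after 2031-05-22 is 2031-08-15.

2031-08-15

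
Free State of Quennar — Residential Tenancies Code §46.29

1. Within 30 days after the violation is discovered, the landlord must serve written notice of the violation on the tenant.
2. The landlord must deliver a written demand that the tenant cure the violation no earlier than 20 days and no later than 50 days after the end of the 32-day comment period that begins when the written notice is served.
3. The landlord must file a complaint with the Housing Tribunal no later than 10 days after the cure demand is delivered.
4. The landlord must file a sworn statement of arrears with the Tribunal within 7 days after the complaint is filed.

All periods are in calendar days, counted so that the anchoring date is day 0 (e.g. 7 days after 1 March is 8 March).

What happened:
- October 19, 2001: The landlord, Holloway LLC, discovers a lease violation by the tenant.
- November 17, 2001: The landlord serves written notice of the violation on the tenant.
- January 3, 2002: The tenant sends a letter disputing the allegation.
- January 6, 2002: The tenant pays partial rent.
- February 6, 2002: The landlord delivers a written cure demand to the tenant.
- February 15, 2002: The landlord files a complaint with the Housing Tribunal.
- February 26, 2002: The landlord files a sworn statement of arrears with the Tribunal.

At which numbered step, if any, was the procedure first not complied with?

Step 4

(1) due by October 19, 2001 + 30 days = November 18, 2001; done November 17, 2001 — timely.
(2) the permitted window runs from December 19, 2001 + 20 = January 8, 2002 to December 19, 2001 + 50 = February 7, 2002; February 6, 2002 falls inside that range.
(3) due by February 6, 2002 + 10 days = February 16, 2002; done February 15, 2002 — timely.
(4) due by February 15, 2002 + 7 days = February 22, 2002; February 26, 2002 misses that deadline by 4 days.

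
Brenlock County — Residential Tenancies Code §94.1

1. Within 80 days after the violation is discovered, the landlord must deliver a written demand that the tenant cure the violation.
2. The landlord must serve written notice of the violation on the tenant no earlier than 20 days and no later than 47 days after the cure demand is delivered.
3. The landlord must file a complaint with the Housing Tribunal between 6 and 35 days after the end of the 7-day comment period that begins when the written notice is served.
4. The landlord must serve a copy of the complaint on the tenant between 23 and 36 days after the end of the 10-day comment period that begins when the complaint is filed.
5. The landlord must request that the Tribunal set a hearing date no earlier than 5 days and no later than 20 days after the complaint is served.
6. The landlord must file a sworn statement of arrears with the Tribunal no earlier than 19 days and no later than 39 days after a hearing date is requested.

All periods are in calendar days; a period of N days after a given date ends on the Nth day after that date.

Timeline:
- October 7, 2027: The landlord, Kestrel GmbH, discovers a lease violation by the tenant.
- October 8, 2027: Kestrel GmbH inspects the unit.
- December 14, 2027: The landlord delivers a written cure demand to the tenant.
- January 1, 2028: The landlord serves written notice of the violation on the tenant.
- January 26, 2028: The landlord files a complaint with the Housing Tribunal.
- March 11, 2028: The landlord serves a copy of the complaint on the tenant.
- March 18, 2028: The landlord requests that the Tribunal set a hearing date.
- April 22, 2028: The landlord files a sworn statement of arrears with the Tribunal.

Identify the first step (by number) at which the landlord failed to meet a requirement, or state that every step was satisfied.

Step 2

(1) due by October 7, 2027 + 80 days = December 26, 2027; completed December 14, 2027, before the deadline.
(2) the permitted window runs from December 14, 2027 + 20 = January 3, 2028 to December 14, 2027 + 47 = January 30, 2028; January 1, 2028 is 2 days too early.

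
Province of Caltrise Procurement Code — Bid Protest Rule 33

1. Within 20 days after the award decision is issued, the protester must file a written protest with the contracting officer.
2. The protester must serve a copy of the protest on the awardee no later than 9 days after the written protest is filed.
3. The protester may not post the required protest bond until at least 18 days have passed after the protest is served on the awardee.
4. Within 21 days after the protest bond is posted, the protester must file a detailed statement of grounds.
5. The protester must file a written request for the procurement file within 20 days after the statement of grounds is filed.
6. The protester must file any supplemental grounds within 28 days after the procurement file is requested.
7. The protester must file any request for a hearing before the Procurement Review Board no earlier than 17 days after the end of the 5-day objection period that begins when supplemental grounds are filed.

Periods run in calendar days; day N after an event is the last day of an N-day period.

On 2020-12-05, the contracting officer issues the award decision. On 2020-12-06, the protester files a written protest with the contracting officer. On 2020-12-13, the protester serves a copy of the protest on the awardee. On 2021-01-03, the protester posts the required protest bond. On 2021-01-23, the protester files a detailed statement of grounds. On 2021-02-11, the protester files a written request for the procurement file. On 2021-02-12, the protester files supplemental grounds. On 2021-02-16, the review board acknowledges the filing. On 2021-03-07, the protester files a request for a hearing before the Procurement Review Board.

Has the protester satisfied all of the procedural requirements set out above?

Step 1: 20 days after 2020-12-05 (when the award decision is issued) is 2020-12-25; completed 2020-12-06, before the deadline.
Step 2: 9 days after 2020-12-06 (when the written protest is filed) is 2020-12-15; done 2020-12-13 — timely.
Step 3: the earliest permitted date is 18 days after 2020-12-13 (when the protest is served on the awardee), i.e. 2020-12-31; done 2021-01-03 — permitted.
Step 4: 21 days after 2021-01-03 (when the protest bond is posted) is 2021-01-24; done 2021-01-23 — timely.
Step 5: 20 days after 2021-01-23 (when the statement of grounds is filed) is 2021-02-12; done 2021-02-11 — timely.
Step 6: 28 days after 2021-02-11 (when the procurement file is requested) is 2021-03-11; completed 2021-02-12, before the deadline.
Step 7: the earliest permitted date is 17 days after 2021-02-17 (end of the 5-day objection period, which began when supplemental grounds are filed on 2021-02-12), i.e. 2021-03-06; 2021-03-07 is on or after that date.

Yes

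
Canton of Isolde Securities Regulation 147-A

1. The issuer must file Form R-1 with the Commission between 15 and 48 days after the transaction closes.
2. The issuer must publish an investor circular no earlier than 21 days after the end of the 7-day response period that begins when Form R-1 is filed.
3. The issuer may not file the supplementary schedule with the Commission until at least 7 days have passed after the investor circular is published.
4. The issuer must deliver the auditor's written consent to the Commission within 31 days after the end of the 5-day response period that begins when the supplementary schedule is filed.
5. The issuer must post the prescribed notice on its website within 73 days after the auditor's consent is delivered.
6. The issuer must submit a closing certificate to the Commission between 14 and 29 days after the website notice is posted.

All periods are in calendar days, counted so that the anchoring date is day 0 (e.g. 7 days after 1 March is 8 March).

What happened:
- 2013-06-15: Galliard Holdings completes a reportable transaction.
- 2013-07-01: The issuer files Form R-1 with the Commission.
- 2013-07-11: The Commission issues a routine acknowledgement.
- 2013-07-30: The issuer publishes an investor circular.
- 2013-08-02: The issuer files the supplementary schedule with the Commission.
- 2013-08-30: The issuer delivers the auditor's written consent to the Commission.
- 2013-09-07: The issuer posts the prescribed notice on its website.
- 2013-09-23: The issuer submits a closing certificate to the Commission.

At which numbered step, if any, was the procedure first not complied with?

Step 3

Step 1 — 15 and 48 days from 2013-06-15 (when the transaction closes) are 2013-06-30 and 2013-08-02 respectively; 2013-07-01 falls inside that range.
Step 2 — must wait 21 days from 2013-07-08 (end of the 7-day response period, which began when Form R-1 is filed on 2013-07-01), so not before 2013-07-29; 2013-07-30 is on or after that date.
Step 3 — must wait 7 days from 2013-07-30 (when the investor circular is published), so not before 2013-08-06; acted on 2013-08-02, 4 days prematurely.
No need to go further; step 3 was not satisfied.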